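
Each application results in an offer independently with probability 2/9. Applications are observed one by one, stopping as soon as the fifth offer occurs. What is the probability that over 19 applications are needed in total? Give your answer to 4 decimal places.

Needing more than 19 applications ⇔ fewer than 5 successes in the first 19. With X ~ Binomial(19, 0.222222), P(Y > 19) = P(X ≤ 4).
  k=0: C(19,0)·0.222222^0·0.777778^19 = 0.008438
  k=1: C(19,1)·0.222222^1·0.777778^18 = 0.045808
  k=2: C(19,2)·0.222222^2·0.777778^17 = 0.117792
  k=3: C(19,3)·0.222222^3·0.777778^16 = 0.190711
  k=4: C(19,4)·0.222222^4·0.777778^15 = 0.217955
P(X ≤ 4) = 0.580704

0.5807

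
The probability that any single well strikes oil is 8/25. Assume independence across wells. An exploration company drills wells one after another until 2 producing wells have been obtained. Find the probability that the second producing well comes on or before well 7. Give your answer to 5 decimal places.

0.71131

Finishing within 7 wells ⇔ at least 2 successes in the first 7. With X ~ Binomial(7, 0.32), P(Y ≤ 7) = 1 − P(X ≤ 1).
  k=0: C(7,0)·0.32^0·0.68^7 = 0.0672299
  k=1: C(7,1)·0.32^1·0.68^6 = 0.2214632
1 − 0.2886930 = 0.7113070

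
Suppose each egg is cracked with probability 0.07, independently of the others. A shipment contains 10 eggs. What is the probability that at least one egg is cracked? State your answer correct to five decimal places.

0.51602

P(at least one) = 1 − P(none) = 1 − (1 − 0.07)^10
= 1 − 0.4839823 = 0.5160177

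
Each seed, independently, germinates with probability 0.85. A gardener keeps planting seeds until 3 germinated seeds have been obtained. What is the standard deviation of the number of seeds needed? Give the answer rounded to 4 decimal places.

Y = total seeds until the third success; negative binomial with r=3, p=0.85.
SD(Y) = √[r(1−p)/p²] = √(0.622837) = 0.789200

0.7892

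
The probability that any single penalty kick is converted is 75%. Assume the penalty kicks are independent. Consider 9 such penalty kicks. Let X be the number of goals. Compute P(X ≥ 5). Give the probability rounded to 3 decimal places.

X ~ Binomial(9, 0.75); P(X ≥ 5) = Σ C(9,k) p^k (1−p)^(9−k) over k:
  k=5: C(9,5)·0.75^5·0.25^4 = 0.11680
  k=6: C(9,6)·0.75^6·0.25^3 = 0.23360
  k=7: C(9,7)·0.75^7·0.25^2 = 0.30034
  k=8: C(9,8)·0.75^8·0.25^1 = 0.22525
  k=9: C(9,9)·0.75^9·0.25^0 = 0.07508
Total = 0.95107

0.951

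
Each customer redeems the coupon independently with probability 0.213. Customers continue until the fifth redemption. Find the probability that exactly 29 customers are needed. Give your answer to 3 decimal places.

Y = trial on which the fifth success occurs; negative binomial, r=5, p=0.213.
P(Y=29) = C(28,4) · p^5 · (1−p)^24
= 20475 · 0.00043843 · 0.0031871 = 0.02861

0.029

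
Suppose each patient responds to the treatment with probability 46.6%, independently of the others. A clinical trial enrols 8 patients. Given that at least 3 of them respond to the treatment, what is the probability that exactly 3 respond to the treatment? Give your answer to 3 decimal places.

0.305

X ~ Binomial(8, 0.466). Want P(X=3 | X≥3) = P(X=3) / P(X≥3).
P(X=3) = C(8,3)·0.466^3·0.534^5 = 0.24607
P(X≥3) = 1 − 0.00661 − 0.04616 − 0.14099 = 0.80624
Ratio = 0.24607 / 0.80624 = 0.30520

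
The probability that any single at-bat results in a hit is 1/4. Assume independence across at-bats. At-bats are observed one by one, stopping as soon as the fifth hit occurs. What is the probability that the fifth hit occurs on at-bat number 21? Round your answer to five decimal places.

Y = trial on which the fifth success occurs; negative binomial, r=5, p=0.25.
P(Y=21) = C(20,4) · p^5 · (1−p)^16
= 4845 · 0.00097656 · 0.010023 = 0.0474214

0.04742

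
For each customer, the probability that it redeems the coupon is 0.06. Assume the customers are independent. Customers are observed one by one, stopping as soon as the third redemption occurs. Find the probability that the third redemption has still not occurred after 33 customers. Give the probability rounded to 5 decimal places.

0.68235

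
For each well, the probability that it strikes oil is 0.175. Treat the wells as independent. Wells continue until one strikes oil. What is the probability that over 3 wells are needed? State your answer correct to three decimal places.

Y = number of wells to the first success; geometric, p = 0.175.
P(Y > 3) = P(first 3 all fail) = (1−p)^3 = 0.56152

0.562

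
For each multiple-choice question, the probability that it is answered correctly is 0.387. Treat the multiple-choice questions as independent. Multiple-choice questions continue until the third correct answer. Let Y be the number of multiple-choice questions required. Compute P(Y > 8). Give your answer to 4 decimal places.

0.3431

Needing more than 8 multiple-choice questions ⇔ fewer than 3 successes in the first 8. With X ~ Binomial(8, 0.387), P(Y > 8) = P(X ≤ 2).
  k=0: C(8,0)·0.387^0·0.613^8 = 0.019938
  k=1: C(8,1)·0.387^1·0.613^7 = 0.100699
  k=2: C(8,2)·0.387^2·0.613^6 = 0.222507
P(X ≤ 2) = 0.343143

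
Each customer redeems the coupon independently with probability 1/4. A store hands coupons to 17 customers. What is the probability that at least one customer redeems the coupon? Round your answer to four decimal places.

0.9925

P(at least one) = 1 − P(none) = 1 − (1 − 0.25)^17
= 1 − 0.007517 = 0.992483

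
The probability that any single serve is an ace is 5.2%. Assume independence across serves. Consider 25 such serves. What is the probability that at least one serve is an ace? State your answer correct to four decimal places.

P(at least one) = 1 − P(none) = 1 − (1 − 0.052)^25
= 1 − 0.263153 = 0.736847

0.7368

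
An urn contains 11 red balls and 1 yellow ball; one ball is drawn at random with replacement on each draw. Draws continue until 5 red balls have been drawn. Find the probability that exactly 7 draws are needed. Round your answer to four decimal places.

Y = trial on which the fifth success occurs; negative binomial, r=5, p=0.916667.
P(Y=7) = C(6,4) · p^5 · (1−p)^2
= 15 · 0.64723 · 0.0069444 = 0.067420

0.0674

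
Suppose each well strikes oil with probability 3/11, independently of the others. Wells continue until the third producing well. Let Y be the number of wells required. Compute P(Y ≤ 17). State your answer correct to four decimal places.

Finishing within 17 wells ⇔ at least 3 successes in the first 17. With X ~ Binomial(17, 0.272727), P(Y ≤ 17) = 1 − P(X ≤ 2).
  k=0: C(17,0)·0.272727^0·0.727273^17 = 0.004455
  k=1: C(17,1)·0.272727^1·0.727273^16 = 0.028401
  k=2: C(17,2)·0.272727^2·0.727273^15 = 0.085203
1 − 0.118059 = 0.881941

0.8819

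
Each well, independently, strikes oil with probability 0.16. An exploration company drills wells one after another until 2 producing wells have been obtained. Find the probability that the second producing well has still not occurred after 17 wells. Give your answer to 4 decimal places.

Needing more than 17 wells ⇔ fewer than 2 successes in the first 17. With X ~ Binomial(17, 0.16), P(Y > 17) = P(X ≤ 1).
  k=0: C(17,0)·0.16^0·0.84^17 = 0.051612
  k=1: C(17,1)·0.16^1·0.84^16 = 0.167123
P(X ≤ 1) = 0.218735

0.2187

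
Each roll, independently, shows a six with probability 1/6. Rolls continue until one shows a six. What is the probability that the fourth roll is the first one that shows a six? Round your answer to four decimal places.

0.0965

Geometric (trials to first success), p = 0.166667.
P(Y = 4) = (1−p)^3 · p = 0.5787 · 0.166667 = 0.096451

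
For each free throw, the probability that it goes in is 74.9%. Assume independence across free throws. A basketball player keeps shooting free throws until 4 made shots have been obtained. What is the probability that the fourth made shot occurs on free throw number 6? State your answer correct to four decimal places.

0.1983

Y = trial on which the fourth success occurs; negative binomial, r=4, p=0.749.
P(Y=6) = C(5,3) · p^4 · (1−p)^2
= 10 · 0.31472 · 0.063001 = 0.198278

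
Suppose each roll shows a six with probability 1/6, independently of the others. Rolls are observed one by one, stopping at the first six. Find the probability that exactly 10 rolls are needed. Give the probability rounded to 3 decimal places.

Geometric (trials to first success), p = 0.166667.
P(Y = 10) = (1−p)^9 · p = 0.19381 · 0.166667 = 0.03230

0.032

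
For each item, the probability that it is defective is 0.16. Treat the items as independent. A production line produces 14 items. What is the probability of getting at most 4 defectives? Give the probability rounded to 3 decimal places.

0.941

X ~ Binomial(14, 0.16); P(X ≤ 4) = Σ C(14,k) p^k (1−p)^(14−k) over k:
  k=0: C(14,0)·0.16^0·0.84^14 = 0.08708
  k=1: C(14,1)·0.16^1·0.84^13 = 0.23221
  k=2: C(14,2)·0.16^2·0.84^12 = 0.28750
  k=3: C(14,3)·0.16^3·0.84^11 = 0.21905
  k=4: C(14,4)·0.16^4·0.84^10 = 0.11474
Total = 0.94057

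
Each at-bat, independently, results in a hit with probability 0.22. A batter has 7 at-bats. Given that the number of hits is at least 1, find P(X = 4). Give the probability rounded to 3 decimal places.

X ~ Binomial(7, 0.22). Want P(X=4 | X≥1) = P(X=4) / P(X≥1).
P(X=4) = C(7,4)·0.22^4·0.78^3 = 0.03891
P(X≥1) = 1 − 0.17566 = 0.82434
Ratio = 0.03891 / 0.82434 = 0.04720

0.047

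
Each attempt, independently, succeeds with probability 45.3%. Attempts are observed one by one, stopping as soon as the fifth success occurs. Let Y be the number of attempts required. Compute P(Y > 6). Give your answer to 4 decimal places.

0.9288

Needing more than 6 attempts ⇔ fewer than 5 successes in the first 6. With X ~ Binomial(6, 0.453), P(Y > 6) = P(X ≤ 4).
  k=0: C(6,0)·0.453^0·0.547^6 = 0.026787
  k=1: C(6,1)·0.453^1·0.547^5 = 0.133102
  k=2: C(6,2)·0.453^2·0.547^4 = 0.275573
  k=3: C(6,3)·0.453^3·0.547^3 = 0.304289
  k=4: C(6,4)·0.453^4·0.547^2 = 0.188999
P(X ≤ 4) = 0.928751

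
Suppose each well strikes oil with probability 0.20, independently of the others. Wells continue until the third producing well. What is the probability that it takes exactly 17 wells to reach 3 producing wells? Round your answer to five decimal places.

Y = trial on which the third success occurs; negative binomial, r=3, p=0.20.
P(Y=17) = C(16,2) · p^3 · (1−p)^14
= 120 · 0.008 · 0.04398 = 0.0422212

0.04222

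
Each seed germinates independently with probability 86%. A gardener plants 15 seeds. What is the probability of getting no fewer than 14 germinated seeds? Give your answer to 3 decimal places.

0.358

X ~ Binomial(15, 0.86); P(X ≥ 14) = Σ C(15,k) p^k (1−p)^(15−k) over k:
  k=14: C(15,14)·0.86^14·0.14^1 = 0.25421
  k=15: C(15,15)·0.86^15·0.14^0 = 0.10411
Total = 0.35832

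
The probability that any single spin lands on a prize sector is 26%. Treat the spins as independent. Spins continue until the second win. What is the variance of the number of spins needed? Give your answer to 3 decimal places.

21.893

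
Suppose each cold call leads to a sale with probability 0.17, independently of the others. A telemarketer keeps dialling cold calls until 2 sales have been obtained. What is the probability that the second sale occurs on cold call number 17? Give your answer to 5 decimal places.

0.02826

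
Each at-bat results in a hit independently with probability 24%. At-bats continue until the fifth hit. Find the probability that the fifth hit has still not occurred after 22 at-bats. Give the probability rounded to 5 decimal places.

0.36340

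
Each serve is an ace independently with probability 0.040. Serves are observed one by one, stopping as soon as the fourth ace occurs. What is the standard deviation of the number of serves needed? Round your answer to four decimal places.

48.9898

Y = total serves until the fourth success; negative binomial with r=4, p=0.04.
SD(Y) = √[r(1−p)/p²] = √(2400.000000) = 48.989795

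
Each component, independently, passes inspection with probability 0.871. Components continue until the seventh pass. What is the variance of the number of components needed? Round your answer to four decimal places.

Y = total components until the seventh success; negative binomial with r=7, p=0.871.
Var(Y) = r(1−p)/p² = 7·0.129 / 0.871² = 1.190286

1.1903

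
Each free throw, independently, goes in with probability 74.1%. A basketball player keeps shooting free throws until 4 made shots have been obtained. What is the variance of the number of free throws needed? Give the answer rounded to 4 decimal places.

Y = total free throws until the fourth success; negative binomial with r=4, p=0.741.
Var(Y) = r(1−p)/p² = 4·0.259 / 0.741² = 1.886789

1.8868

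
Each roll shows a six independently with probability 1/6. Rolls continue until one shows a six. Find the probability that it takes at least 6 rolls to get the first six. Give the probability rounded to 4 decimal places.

Y = number of rolls to the first success; geometric, p = 0.166667.
P(Y > 5) = P(first 5 all fail) = (1−p)^5 = 0.401878

0.4019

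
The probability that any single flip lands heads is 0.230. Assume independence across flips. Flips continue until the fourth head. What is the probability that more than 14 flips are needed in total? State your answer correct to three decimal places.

Needing more than 14 flips ⇔ fewer than 4 successes in the first 14. With X ~ Binomial(14, 0.23), P(Y > 14) = P(X ≤ 3).
  k=0: C(14,0)·0.23^0·0.77^14 = 0.02576
  k=1: C(14,1)·0.23^1·0.77^13 = 0.10770
  k=2: C(14,2)·0.23^2·0.77^12 = 0.20912
  k=3: C(14,3)·0.23^3·0.77^11 = 0.24985
P(X ≤ 3) = 0.59243

0.592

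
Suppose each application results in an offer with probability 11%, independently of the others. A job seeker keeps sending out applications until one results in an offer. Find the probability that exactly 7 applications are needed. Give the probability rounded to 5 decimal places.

Geometric (trials to first success), p = 0.11.
P(Y = 7) = (1−p)^6 · p = 0.49698 · 0.11 = 0.0546679

0.05467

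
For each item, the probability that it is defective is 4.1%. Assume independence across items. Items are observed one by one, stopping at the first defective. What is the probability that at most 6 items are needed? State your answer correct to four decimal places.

0.2221

Y = number of items to the first success; geometric, p = 0.041.
P(Y ≤ 6) = 1 − (1−p)^6 = 1 − 0.777878 = 0.222122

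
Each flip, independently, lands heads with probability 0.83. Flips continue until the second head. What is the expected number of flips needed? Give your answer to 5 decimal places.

Y = total flips until the second success; negative binomial with r=2, p=0.83.
E[Y] = r / p = 2 / 0.83 = 2.4096386

2.40964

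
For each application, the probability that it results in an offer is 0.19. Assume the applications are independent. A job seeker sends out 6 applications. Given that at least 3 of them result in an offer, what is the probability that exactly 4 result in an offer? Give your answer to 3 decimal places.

0.147

X ~ Binomial(6, 0.19). Want P(X=4 | X≥3) = P(X=4) / P(X≥3).
P(X=4) = C(6,4)·0.19^4·0.81^2 = 0.01283
P(X≥3) = 1 − 0.28243 − 0.39749 − 0.23310 = 0.08698
Ratio = 0.01283 / 0.08698 = 0.14746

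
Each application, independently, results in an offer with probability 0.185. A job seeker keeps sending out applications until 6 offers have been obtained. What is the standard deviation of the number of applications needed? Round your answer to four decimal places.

Y = total applications until the sixth success; negative binomial with r=6, p=0.185.
SD(Y) = √[r(1−p)/p²] = √(142.878013) = 11.953159

11.9532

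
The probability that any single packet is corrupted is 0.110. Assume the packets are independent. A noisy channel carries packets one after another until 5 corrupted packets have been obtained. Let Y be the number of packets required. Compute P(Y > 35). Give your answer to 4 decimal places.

0.6601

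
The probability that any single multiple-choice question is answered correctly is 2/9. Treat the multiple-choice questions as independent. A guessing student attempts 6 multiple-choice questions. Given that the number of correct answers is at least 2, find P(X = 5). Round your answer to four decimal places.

X ~ Binomial(6, 0.222222). Want P(X=5 | X≥2) = P(X=5) / P(X≥2).
P(X=5) = C(6,5)·0.222222^5·0.777778^1 = 0.002529
P(X≥2) = 1 − 0.221377 − 0.379504 = 0.399119
Ratio = 0.002529 / 0.399119 = 0.006336

0.0063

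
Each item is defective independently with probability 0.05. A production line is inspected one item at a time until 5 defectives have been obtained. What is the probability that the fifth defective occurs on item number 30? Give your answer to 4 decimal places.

Y = trial on which the fifth success occurs; negative binomial, r=5, p=0.05.
P(Y=30) = C(29,4) · p^5 · (1−p)^25
= 23751 · 3.125e-07 · 0.27739 = 0.002059

0.0021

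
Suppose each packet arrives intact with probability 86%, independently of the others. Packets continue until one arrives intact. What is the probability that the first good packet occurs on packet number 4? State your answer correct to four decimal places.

Geometric (trials to first success), p = 0.86.
P(Y = 4) = (1−p)^3 · p = 0.002744 · 0.86 = 0.002360

0.0024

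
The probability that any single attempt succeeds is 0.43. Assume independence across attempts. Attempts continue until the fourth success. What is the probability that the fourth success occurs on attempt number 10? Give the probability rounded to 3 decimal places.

0.098

Y = trial on which the fourth success occurs; negative binomial, r=4, p=0.43.
P(Y=10) = C(9,3) · p^4 · (1−p)^6
= 84 · 0.034188 · 0.034296 = 0.09849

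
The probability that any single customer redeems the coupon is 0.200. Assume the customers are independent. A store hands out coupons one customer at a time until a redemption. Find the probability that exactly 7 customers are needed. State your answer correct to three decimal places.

0.052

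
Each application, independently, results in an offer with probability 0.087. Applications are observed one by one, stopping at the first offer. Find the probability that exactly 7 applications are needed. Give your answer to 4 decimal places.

Geometric (trials to first success), p = 0.087.
P(Y = 7) = (1−p)^6 · p = 0.57919 · 0.087 = 0.050390

0.0504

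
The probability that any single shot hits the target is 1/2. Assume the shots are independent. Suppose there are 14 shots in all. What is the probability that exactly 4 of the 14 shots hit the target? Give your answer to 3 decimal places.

0.061

X ~ Binomial(n=14, p=0.50).
P(X=4) = C(14,4) · p^4 · (1−p)^10
= 1001 · 0.0625 · 0.00097656 = 0.06110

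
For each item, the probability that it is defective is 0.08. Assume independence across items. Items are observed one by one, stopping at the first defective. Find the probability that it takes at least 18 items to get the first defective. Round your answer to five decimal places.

0.24232

Y = number of items to the first success; geometric, p = 0.08.
P(Y > 17) = P(first 17 all fail) = (1−p)^17 = 0.2423221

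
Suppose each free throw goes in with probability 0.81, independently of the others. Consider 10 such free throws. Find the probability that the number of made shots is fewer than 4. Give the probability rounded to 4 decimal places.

X ~ Binomial(10, 0.81); P(X ≤ 3) = Σ C(10,k) p^k (1−p)^(10−k) over k:
  k=0: C(10,0)·0.81^0·0.19^10 = 0.000000
  k=1: C(10,1)·0.81^1·0.19^9 = 0.000003
  k=2: C(10,2)·0.81^2·0.19^8 = 0.000050
  k=3: C(10,3)·0.81^3·0.19^7 = 0.000570
Total = 0.000623

0.0006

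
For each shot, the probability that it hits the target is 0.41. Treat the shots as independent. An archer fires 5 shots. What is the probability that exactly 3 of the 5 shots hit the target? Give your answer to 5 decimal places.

0.23991

X ~ Binomial(n=5, p=0.41).
P(X=3) = C(5,3) · p^3 · (1−p)^2
= 10 · 0.068921 · 0.3481 = 0.2399140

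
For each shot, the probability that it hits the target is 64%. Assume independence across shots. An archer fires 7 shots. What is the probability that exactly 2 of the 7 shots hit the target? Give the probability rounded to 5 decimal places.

0.05201

X ~ Binomial(n=7, p=0.64).
P(X=2) = C(7,2) · p^2 · (1−p)^5
= 21 · 0.4096 · 0.0060466 = 0.0520106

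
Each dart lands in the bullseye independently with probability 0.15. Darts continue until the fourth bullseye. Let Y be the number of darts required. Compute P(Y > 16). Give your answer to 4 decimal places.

Needing more than 16 darts ⇔ fewer than 4 successes in the first 16. With X ~ Binomial(16, 0.15), P(Y > 16) = P(X ≤ 3).
  k=0: C(16,0)·0.15^0·0.85^16 = 0.074251
  k=1: C(16,1)·0.15^1·0.85^15 = 0.209650
  k=2: C(16,2)·0.15^2·0.85^14 = 0.277478
  k=3: C(16,3)·0.15^3·0.85^13 = 0.228511
P(X ≤ 3) = 0.789891

0.7899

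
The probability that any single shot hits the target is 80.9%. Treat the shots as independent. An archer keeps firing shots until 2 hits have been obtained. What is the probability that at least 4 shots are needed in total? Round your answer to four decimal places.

Needing more than 3 shots ⇔ fewer than 2 successes in the first 3. With X ~ Binomial(3, 0.809), P(Y > 3) = P(X ≤ 1).
  k=0: C(3,0)·0.809^0·0.191^3 = 0.006968
  k=1: C(3,1)·0.809^1·0.191^2 = 0.088539
P(X ≤ 1) = 0.095507

0.0955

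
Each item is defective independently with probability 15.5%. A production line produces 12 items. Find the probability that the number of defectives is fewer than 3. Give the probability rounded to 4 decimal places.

0.7185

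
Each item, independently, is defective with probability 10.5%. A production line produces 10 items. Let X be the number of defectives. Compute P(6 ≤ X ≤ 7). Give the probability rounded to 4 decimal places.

0.0002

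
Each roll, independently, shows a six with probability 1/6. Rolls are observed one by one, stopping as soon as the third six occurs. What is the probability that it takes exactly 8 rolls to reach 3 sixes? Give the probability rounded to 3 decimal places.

0.039

Y = trial on which the third success occurs; negative binomial, r=3, p=0.166667.
P(Y=8) = C(7,2) · p^3 · (1−p)^5
= 21 · 0.0046296 · 0.40188 = 0.03907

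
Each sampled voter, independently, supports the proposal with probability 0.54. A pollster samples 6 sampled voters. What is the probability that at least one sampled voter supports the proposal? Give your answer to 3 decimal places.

0.991

P(at least one) = 1 − P(none) = 1 − (1 − 0.54)^6
= 1 − 0.00947 = 0.99053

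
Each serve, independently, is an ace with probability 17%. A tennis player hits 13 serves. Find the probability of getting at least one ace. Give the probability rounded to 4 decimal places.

0.9113

P(at least one) = 1 − P(none) = 1 − (1 − 0.17)^13
= 1 − 0.088719 = 0.911281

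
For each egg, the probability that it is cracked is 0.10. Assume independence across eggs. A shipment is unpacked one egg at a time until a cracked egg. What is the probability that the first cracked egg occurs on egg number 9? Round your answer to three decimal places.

0.043

Geometric (trials to first success), p = 0.10.
P(Y = 9) = (1−p)^8 · p = 0.43047 · 0.10 = 0.04305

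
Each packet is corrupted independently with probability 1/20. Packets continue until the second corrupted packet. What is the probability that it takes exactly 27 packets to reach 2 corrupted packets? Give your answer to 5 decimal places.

Y = trial on which the second success occurs; negative binomial, r=2, p=0.05.
P(Y=27) = C(26,1) · p^2 · (1−p)^25
= 26 · 0.0025 · 0.27739 = 0.0180303

0.01803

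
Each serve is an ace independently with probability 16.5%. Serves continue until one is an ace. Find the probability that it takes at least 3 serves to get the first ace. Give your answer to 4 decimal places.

Y = number of serves to the first success; geometric, p = 0.165.
P(Y > 2) = P(first 2 all fail) = (1−p)^2 = 0.697225

0.6972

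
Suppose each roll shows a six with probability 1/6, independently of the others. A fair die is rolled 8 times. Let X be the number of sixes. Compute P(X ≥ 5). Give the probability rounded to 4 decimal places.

0.0046

X ~ Binomial(8, 0.166667); P(X ≥ 5) = Σ C(8,k) p^k (1−p)^(8−k) over k:
  k=5: C(8,5)·0.166667^5·0.833333^3 = 0.004168
  k=6: C(8,6)·0.166667^6·0.833333^2 = 0.000417
  k=7: C(8,7)·0.166667^7·0.833333^1 = 0.000024
  k=8: C(8,8)·0.166667^8·0.833333^0 = 0.000001
Total = 0.004609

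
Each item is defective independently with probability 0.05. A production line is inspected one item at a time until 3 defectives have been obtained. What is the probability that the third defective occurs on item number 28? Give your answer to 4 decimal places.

Y = trial on which the third success occurs; negative binomial, r=3, p=0.05.
P(Y=28) = C(27,2) · p^3 · (1−p)^25
= 351 · 0.000125 · 0.27739 = 0.012170

0.0122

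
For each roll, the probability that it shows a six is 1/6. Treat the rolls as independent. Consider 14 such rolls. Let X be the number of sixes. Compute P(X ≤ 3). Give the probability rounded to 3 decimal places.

X ~ Binomial(14, 0.166667); P(X ≤ 3) = Σ C(14,k) p^k (1−p)^(14−k) over k:
  k=0: C(14,0)·0.166667^0·0.833333^14 = 0.07789
  k=1: C(14,1)·0.166667^1·0.833333^13 = 0.21808
  k=2: C(14,2)·0.166667^2·0.833333^12 = 0.28351
  k=3: C(14,3)·0.166667^3·0.833333^11 = 0.22681
Total = 0.80628

0.806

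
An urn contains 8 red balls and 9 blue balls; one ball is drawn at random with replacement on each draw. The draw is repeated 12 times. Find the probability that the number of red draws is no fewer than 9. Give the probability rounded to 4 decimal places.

0.0485

X ~ Binomial(12, 0.470588); P(X ≥ 9) = Σ C(12,k) p^k (1−p)^(12−k) over k:
  k=9: C(12,9)·0.470588^9·0.529412^3 = 0.036946
  k=10: C(12,10)·0.470588^10·0.529412^2 = 0.009852
  k=11: C(12,11)·0.470588^11·0.529412^1 = 0.001592
  k=12: C(12,12)·0.470588^12·0.529412^0 = 0.000118
Total = 0.048509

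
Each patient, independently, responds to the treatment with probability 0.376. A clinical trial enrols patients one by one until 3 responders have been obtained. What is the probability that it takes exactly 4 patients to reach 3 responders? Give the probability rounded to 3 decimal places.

0.100

Y = trial on which the third success occurs; negative binomial, r=3, p=0.376.
P(Y=4) = C(3,2) · p^3 · (1−p)^1
= 3 · 0.053157 · 0.624 = 0.09951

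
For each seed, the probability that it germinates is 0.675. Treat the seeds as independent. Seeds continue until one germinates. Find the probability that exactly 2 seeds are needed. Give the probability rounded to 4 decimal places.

Geometric (trials to first success), p = 0.675.
P(Y = 2) = (1−p)^1 · p = 0.325 · 0.675 = 0.219375

0.2194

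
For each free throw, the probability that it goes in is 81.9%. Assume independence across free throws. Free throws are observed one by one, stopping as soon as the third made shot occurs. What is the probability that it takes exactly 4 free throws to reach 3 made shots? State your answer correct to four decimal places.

Y = trial on which the third success occurs; negative binomial, r=3, p=0.819.
P(Y=4) = C(3,2) · p^3 · (1−p)^1
= 3 · 0.54935 · 0.181 = 0.298299

0.2983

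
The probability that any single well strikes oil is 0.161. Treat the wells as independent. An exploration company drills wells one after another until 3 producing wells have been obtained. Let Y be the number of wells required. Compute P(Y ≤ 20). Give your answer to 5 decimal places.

0.64650

Finishing within 20 wells ⇔ at least 3 successes in the first 20. With X ~ Binomial(20, 0.161), P(Y ≤ 20) = 1 − P(X ≤ 2).
  k=0: C(20,0)·0.161^0·0.839^20 = 0.0298703
  k=1: C(20,1)·0.161^1·0.839^19 = 0.1146392
  k=2: C(20,2)·0.161^2·0.839^18 = 0.2089877
1 − 0.3534971 = 0.6465029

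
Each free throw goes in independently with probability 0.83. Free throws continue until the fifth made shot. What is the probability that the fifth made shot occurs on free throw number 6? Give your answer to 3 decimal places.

0.335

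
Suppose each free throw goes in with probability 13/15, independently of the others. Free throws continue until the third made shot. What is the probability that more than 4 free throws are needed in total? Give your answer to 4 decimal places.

Needing more than 4 free throws ⇔ fewer than 3 successes in the first 4. With X ~ Binomial(4, 0.866667), P(Y > 4) = P(X ≤ 2).
  k=0: C(4,0)·0.866667^0·0.133333^4 = 0.000316
  k=1: C(4,1)·0.866667^1·0.133333^3 = 0.008217
  k=2: C(4,2)·0.866667^2·0.133333^2 = 0.080119
P(X ≤ 2) = 0.088652

0.0887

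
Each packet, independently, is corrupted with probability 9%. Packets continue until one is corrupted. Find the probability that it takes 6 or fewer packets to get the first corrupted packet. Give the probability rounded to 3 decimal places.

0.432

Y = number of packets to the first success; geometric, p = 0.09.
P(Y ≤ 6) = 1 − (1−p)^6 = 1 − 0.56787 = 0.43213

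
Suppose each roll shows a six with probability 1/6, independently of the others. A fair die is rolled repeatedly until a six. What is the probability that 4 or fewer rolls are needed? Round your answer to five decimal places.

Y = number of rolls to the first success; geometric, p = 0.166667.
P(Y ≤ 4) = 1 − (1−p)^4 = 1 − 0.4822531 = 0.5177469

0.51775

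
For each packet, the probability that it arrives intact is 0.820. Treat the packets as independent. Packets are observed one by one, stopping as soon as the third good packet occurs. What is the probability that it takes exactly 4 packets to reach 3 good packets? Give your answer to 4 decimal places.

Y = trial on which the third success occurs; negative binomial, r=3, p=0.82.
P(Y=4) = C(3,2) · p^3 · (1−p)^1
= 3 · 0.55137 · 0.18 = 0.297739

0.2977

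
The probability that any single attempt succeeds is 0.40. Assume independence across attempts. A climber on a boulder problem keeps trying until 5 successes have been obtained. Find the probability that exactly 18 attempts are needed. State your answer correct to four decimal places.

Y = trial on which the fifth success occurs; negative binomial, r=5, p=0.40.
P(Y=18) = C(17,4) · p^5 · (1−p)^13
= 2380 · 0.01024 · 0.0013061 = 0.031830

0.0318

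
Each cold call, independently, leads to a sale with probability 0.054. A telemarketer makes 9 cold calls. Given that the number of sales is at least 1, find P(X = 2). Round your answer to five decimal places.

0.18100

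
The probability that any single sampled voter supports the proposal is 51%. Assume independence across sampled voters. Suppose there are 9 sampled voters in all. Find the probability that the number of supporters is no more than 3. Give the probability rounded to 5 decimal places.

X ~ Binomial(9, 0.51); P(X ≤ 3) = Σ C(9,k) p^k (1−p)^(9−k) over k:
  k=0: C(9,0)·0.51^0·0.49^9 = 0.0016284
  k=1: C(9,1)·0.51^1·0.49^8 = 0.0152539
  k=2: C(9,2)·0.51^2·0.49^7 = 0.0635061
  k=3: C(9,3)·0.51^3·0.49^6 = 0.1542291
Total = 0.2346175

0.23462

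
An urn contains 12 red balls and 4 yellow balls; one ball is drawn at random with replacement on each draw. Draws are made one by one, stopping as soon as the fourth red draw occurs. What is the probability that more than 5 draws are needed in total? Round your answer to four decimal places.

Needing more than 5 draws ⇔ fewer than 4 successes in the first 5. With X ~ Binomial(5, 0.75), P(Y > 5) = P(X ≤ 3).
  k=0: C(5,0)·0.75^0·0.25^5 = 0.000977
  k=1: C(5,1)·0.75^1·0.25^4 = 0.014648
  k=2: C(5,2)·0.75^2·0.25^3 = 0.087891
  k=3: C(5,3)·0.75^3·0.25^2 = 0.263672
P(X ≤ 3) = 0.367188

0.3672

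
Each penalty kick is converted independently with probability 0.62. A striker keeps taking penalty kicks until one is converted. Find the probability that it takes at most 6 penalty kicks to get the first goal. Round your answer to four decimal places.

Y = number of penalty kicks to the first success; geometric, p = 0.62.
P(Y ≤ 6) = 1 − (1−p)^6 = 1 − 0.003011 = 0.996989

0.9970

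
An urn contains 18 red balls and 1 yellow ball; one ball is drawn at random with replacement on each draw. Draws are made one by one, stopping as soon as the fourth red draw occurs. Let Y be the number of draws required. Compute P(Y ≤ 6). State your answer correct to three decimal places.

Finishing within 6 draws ⇔ at least 4 successes in the first 6. With X ~ Binomial(6, 0.947368), P(Y ≤ 6) = 1 − P(X ≤ 3).
  k=0: C(6,0)·0.947368^0·0.052632^6 = 0.00000
  k=1: C(6,1)·0.947368^1·0.052632^5 = 0.00000
  k=2: C(6,2)·0.947368^2·0.052632^4 = 0.00010
  k=3: C(6,3)·0.947368^3·0.052632^3 = 0.00248
1 − 0.00258 = 0.99742

0.997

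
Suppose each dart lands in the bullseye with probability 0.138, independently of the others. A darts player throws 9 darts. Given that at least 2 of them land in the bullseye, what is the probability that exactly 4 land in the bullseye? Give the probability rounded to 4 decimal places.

0.0606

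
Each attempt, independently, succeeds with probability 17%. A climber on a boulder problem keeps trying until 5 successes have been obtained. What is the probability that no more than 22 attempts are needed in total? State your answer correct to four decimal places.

Finishing within 22 attempts ⇔ at least 5 successes in the first 22. With X ~ Binomial(22, 0.17), P(Y ≤ 22) = 1 − P(X ≤ 4).
  k=0: C(22,0)·0.17^0·0.83^22 = 0.016585
  k=1: C(22,1)·0.17^1·0.83^21 = 0.074733
  k=2: C(22,2)·0.17^2·0.83^20 = 0.160721
  k=3: C(22,3)·0.17^3·0.83^19 = 0.219458
  k=4: C(22,4)·0.17^4·0.83^18 = 0.213509
1 − 0.685005 = 0.314995

0.3150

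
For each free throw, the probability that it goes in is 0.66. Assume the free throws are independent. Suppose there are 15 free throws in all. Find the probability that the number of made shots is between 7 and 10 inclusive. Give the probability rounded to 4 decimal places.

0.5821

X ~ Binomial(15, 0.66); P(7 ≤ X ≤ 10) = Σ C(15,k) p^k (1−p)^(15−k) over k:
  k=7: C(15,7)·0.66^7·0.34^8 = 0.062688
  k=8: C(15,8)·0.66^8·0.34^7 = 0.121689
  k=9: C(15,9)·0.66^9·0.34^6 = 0.183727
  k=10: C(15,10)·0.66^10·0.34^5 = 0.213988
Total = 0.582093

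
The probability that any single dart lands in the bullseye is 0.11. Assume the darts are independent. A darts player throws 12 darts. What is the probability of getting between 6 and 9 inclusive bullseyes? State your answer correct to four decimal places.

X ~ Binomial(12, 0.11); P(6 ≤ X ≤ 9) = Σ C(12,k) p^k (1−p)^(12−k) over k:
  k=6: C(12,6)·0.11^6·0.89^6 = 0.000814
  k=7: C(12,7)·0.11^7·0.89^5 = 0.000086
  k=8: C(12,8)·0.11^8·0.89^4 = 0.000007
  k=9: C(12,9)·0.11^9·0.89^3 = 0.000000
Total = 0.000907

0.0009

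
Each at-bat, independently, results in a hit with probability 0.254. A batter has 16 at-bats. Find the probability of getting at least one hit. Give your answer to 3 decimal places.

0.991

P(at least one) = 1 − P(none) = 1 − (1 − 0.254)^16
= 1 − 0.00920 = 0.99080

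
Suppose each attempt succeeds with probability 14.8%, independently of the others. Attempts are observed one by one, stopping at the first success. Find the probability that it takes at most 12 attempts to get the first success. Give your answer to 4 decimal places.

Y = number of attempts to the first success; geometric, p = 0.148.
P(Y ≤ 12) = 1 − (1−p)^12 = 1 − 0.146310 = 0.853690

0.8537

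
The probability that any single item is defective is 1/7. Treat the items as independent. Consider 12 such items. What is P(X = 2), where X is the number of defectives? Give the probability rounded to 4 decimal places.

X ~ Binomial(n=12, p=0.142857).
P(X=2) = C(12,2) · p^2 · (1−p)^10
= 66 · 0.020408 · 0.21406 = 0.288323

0.2883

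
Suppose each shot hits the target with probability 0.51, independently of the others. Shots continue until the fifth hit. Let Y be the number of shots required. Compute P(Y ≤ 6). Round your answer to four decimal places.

Finishing within 6 shots ⇔ at least 5 successes in the first 6. With X ~ Binomial(6, 0.51), P(Y ≤ 6) = 1 − P(X ≤ 4).
  k=0: C(6,0)·0.51^0·0.49^6 = 0.013841
  k=1: C(6,1)·0.51^1·0.49^5 = 0.086437
  k=2: C(6,2)·0.51^2·0.49^4 = 0.224914
  k=3: C(6,3)·0.51^3·0.49^3 = 0.312125
  k=4: C(6,4)·0.51^4·0.49^2 = 0.243649
1 − 0.880966 = 0.119034

0.1190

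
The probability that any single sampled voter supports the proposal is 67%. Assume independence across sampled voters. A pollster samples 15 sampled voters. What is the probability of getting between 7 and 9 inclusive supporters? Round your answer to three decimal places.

0.342

X ~ Binomial(15, 0.67); P(7 ≤ X ≤ 9) = Σ C(15,k) p^k (1−p)^(15−k) over k:
  k=7: C(15,7)·0.67^7·0.33^8 = 0.05485
  k=8: C(15,8)·0.67^8·0.33^7 = 0.11136
  k=9: C(15,9)·0.67^9·0.33^6 = 0.17586
Total = 0.34207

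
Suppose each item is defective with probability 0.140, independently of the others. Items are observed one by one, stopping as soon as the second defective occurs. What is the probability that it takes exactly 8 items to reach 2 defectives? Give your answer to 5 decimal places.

Y = trial on which the second success occurs; negative binomial, r=2, p=0.14.
P(Y=8) = C(7,1) · p^2 · (1−p)^6
= 7 · 0.0196 · 0.40457 = 0.0555066

0.05551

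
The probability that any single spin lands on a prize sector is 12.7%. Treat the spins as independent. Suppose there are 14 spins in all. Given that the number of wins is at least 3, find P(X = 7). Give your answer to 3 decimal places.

X ~ Binomial(14, 0.127). Want P(X=7 | X≥3) = P(X=7) / P(X≥3).
P(X=7) = C(14,7)·0.127^7·0.873^7 = 0.00071
P(X≥3) = 1 − 0.14935 − 0.30417 − 0.28762 = 0.25886
Ratio = 0.00071 / 0.25886 = 0.00273

0.003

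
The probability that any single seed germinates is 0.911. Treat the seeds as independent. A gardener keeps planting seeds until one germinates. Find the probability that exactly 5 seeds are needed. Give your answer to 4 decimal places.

Geometric (trials to first success), p = 0.911.
P(Y = 5) = (1−p)^4 · p = 6.2742e-05 · 0.911 = 0.000057

0.0001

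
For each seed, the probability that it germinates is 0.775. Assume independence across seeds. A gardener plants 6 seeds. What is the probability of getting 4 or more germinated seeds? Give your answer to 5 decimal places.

X ~ Binomial(6, 0.775); P(X ≥ 4) = Σ C(6,k) p^k (1−p)^(6−k) over k:
  k=4: C(6,4)·0.775^4·0.225^2 = 0.2739448
  k=5: C(6,5)·0.775^5·0.225^1 = 0.3774351
  k=6: C(6,6)·0.775^6·0.225^0 = 0.2166757
Total = 0.8680556

0.86806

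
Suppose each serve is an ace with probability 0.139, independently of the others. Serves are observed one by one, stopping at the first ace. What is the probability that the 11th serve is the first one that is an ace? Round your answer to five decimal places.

Geometric (trials to first success), p = 0.139.
P(Y = 11) = (1−p)^10 · p = 0.22389 · 0.139 = 0.0311205

0.03112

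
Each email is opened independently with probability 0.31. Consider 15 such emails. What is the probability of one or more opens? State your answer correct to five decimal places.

0.99617

P(at least one) = 1 − P(none) = 1 − (1 − 0.31)^15
= 1 − 0.0038259 = 0.9961741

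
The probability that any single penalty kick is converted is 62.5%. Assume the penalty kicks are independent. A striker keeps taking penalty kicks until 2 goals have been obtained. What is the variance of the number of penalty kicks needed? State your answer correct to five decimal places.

Y = total penalty kicks until the second success; negative binomial with r=2, p=0.625.
Var(Y) = r(1−p)/p² = 2·0.375 / 0.625² = 1.9200000

1.92000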